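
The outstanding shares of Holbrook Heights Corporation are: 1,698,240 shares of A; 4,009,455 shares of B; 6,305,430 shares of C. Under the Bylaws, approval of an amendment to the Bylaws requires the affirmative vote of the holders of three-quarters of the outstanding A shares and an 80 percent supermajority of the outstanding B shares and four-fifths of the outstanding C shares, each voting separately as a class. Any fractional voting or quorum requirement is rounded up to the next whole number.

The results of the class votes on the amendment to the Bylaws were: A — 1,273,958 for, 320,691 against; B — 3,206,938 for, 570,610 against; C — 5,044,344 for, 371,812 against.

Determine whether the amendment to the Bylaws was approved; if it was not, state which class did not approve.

A: 3/4 of 1698240 = 1273680; 1,273,680 required, 1,273,958 in favor — approved.
B: 4/5 of 4009455 = 3207564; 3,207,564 required, 3,206,938 in favor — not approved.
C: 4/5 of 6305430 = 5044344; 5,044,344 required, 5,044,344 in favor — approved.

Not approved — the B shares did not give the required vote.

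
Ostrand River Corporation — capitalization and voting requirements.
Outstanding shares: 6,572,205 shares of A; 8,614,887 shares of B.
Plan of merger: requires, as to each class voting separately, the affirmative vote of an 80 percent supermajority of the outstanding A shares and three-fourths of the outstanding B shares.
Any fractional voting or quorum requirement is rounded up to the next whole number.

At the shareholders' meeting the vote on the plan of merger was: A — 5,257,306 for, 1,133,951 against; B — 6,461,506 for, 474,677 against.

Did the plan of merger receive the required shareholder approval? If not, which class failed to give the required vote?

Not approved — the A shares did not give the required vote.

A: 4/5 of 6572205 = 5257764; 5,257,764 required, 5,257,306 in favor — not approved.
B: 3/4 of 8614887 = 6461165.25, rounded up to 6461166; 6,461,166 required, 6,461,506 in favor — approved.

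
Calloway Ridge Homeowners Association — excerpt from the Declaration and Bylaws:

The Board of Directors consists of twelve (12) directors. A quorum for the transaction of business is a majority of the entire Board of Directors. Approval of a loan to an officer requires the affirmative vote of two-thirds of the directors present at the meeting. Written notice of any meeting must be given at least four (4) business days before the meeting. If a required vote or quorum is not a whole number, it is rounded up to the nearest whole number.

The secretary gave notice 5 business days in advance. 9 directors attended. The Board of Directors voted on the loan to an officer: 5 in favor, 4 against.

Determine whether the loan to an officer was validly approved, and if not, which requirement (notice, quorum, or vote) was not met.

Notice: 5 business days given; 4 required (5 ≥ 4). Satisfied.
Quorum: 9 present; quorum is 7. Satisfied.
Vote: the loan to an officer requires two-thirds of the directors present (9). 2/3 of 9 = 6, so 6 affirmative votes are needed; 5 voted in favor. Not satisfied.

Invalid — vote requirement not satisfied.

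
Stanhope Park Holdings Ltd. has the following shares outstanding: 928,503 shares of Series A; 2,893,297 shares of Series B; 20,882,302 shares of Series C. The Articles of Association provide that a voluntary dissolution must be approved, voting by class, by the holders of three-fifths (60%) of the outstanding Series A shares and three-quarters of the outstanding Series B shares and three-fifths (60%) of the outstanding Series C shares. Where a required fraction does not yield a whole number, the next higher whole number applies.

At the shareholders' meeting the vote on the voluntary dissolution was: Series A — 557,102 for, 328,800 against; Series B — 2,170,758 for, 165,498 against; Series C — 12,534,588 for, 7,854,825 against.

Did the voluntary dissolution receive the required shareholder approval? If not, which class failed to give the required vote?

Series A: 3/5 of 928503 = 557101.80, rounded up to 557102; 557,102 required, 557,102 in favor — approved.
Series B: 3/4 of 2893297 = 2169972.75, rounded up to 2169973; 2,169,973 required, 2,170,758 in favor — approved.
Series C: 3/5 of 20882302 = 12529381.20, rounded up to 12529382; 12,529,382 required, 12,534,588 in favor — approved.

Approved — every class gave the required vote.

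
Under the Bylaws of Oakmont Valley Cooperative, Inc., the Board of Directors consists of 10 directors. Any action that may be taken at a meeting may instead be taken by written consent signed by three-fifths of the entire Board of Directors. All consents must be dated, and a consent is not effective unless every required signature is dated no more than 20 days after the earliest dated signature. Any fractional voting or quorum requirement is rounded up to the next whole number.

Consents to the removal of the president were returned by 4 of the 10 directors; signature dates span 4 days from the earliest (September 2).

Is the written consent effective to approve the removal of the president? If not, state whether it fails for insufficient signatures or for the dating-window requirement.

Signatures required: three-fifths of 10 — 3/5 of 10 = 6, so 6 needed; 4 signed. Insufficient.
Dating window: the latest signature is 4 days after the earliest; the limit is 20 days. Within the window.

Not effective — insufficient signatures.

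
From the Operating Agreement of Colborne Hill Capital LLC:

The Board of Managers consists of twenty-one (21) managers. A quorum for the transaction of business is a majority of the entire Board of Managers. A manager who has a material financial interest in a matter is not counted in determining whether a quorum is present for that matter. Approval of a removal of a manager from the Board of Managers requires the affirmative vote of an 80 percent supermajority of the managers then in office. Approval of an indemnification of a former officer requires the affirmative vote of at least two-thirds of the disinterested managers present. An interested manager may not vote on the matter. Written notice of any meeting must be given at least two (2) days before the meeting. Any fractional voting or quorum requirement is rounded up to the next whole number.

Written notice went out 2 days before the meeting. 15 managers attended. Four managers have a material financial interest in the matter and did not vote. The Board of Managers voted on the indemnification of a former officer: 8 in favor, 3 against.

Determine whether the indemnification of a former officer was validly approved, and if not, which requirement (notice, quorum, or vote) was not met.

Valid — all requirements satisfied.

Notice: 2 days given; 2 required (2 ≥ 2). Satisfied.
Quorum: 15 present, but the 4 interested managers do not count, leaving 11. Quorum is 11. Satisfied.
Vote: the indemnification of a former officer requires two-thirds of the disinterested managers present (15 − 4 = 11). 2/3 of 11 = 7.33, rounded up to 8, so 8 affirmative votes are needed; 8 voted in favor. Satisfied.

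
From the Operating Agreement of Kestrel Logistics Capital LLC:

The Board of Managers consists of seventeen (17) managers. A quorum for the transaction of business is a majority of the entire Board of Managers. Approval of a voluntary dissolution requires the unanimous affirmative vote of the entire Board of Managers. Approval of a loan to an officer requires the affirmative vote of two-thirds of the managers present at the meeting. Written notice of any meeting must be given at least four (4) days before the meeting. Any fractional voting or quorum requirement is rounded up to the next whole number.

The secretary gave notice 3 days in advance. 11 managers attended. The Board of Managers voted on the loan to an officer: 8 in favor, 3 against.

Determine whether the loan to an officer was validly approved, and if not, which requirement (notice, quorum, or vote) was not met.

Invalid — notice requirement not satisfied.

Notice: 3 days given; 4 required (3 < 4). Not satisfied.
Quorum: 11 present; quorum is 9. Satisfied.
Vote: the loan to an officer requires two-thirds of the managers present (11). 2/3 of 11 = 7.33, rounded up to 8, so 8 affirmative votes are needed; 8 voted in favor. Satisfied.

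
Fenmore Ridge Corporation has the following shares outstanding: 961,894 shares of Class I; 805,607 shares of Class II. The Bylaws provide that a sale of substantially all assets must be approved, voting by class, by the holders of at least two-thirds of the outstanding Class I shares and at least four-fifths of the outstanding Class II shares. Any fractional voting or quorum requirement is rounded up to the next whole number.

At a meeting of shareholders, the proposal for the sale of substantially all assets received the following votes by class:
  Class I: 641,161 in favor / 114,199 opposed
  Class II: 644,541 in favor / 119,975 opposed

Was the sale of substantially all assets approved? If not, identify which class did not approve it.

Not approved — the Class I shares did not give the required vote.

Class I: 2/3 of 961894 = 641262.67, rounded up to 641263; 641,263 required, 641,161 in favor — not approved.
Class II: 4/5 of 805607 = 644485.60, rounded up to 644486; 644,486 required, 644,541 in favor — approved.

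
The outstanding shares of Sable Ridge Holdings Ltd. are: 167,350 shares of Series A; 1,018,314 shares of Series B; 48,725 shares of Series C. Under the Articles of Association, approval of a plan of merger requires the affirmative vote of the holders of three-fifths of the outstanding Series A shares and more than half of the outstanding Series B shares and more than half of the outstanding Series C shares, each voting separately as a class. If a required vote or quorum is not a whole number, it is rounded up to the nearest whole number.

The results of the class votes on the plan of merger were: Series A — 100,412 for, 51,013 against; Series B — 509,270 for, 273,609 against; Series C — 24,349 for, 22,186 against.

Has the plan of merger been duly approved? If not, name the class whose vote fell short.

Series A: 3/5 of 167350 = 100410; 100,410 required, 100,412 in favor — approved.
Series B: a majority of 1018314 is 509158; 509,158 required, 509,270 in favor — approved.
Series C: a majority of 48725 is 24363; 24,363 required, 24,349 in favor — not approved.

Not approved — the Series C shares did not give the required vote.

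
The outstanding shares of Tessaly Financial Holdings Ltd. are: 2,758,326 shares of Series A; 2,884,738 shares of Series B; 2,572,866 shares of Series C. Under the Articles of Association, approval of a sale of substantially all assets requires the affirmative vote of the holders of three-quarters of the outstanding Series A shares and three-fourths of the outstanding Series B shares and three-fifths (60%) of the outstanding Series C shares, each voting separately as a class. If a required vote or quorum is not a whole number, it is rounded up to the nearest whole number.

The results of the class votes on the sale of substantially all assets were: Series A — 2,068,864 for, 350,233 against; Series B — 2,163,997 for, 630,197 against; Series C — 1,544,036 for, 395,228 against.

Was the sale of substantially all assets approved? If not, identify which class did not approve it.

Approved — every class gave the required vote.

Series A: 3/4 of 2758326 = 2068744.50, rounded up to 2068745; 2,068,745 required, 2,068,864 in favor — approved.
Series B: 3/4 of 2884738 = 2163553.50, rounded up to 2163554; 2,163,554 required, 2,163,997 in favor — approved.
Series C: 3/5 of 2572866 = 1543719.60, rounded up to 1543720; 1,543,720 required, 1,544,036 in favor — approved.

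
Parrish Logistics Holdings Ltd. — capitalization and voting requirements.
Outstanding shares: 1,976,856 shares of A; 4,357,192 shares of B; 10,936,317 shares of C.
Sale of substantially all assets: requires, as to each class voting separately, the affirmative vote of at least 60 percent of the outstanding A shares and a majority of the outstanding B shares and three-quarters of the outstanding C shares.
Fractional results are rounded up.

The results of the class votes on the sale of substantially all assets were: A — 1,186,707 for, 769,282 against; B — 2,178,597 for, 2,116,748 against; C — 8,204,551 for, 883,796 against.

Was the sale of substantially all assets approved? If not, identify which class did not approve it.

A: 3/5 of 1976856 = 1186113.60, rounded up to 1186114; 1,186,114 required, 1,186,707 in favor — approved.
B: a majority of 4357192 is 2178597; 2,178,597 required, 2,178,597 in favor — approved.
C: 3/4 of 10936317 = 8202237.75, rounded up to 8202238; 8,202,238 required, 8,204,551 in favor — approved.

Approved — every class gave the required vote.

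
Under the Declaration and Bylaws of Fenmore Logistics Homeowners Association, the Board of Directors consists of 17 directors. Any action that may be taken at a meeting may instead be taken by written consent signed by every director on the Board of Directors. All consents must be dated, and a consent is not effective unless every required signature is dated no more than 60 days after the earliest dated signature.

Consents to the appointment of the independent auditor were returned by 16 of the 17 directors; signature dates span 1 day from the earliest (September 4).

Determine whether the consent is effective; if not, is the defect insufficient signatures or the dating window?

Signatures required: all of 17 — unanimous means all 17, so 17 needed; 16 signed. Insufficient.
Dating window: the latest signature is 1 day after the earliest; the limit is 60 days. Within the window.

Not effective — insufficient signatures.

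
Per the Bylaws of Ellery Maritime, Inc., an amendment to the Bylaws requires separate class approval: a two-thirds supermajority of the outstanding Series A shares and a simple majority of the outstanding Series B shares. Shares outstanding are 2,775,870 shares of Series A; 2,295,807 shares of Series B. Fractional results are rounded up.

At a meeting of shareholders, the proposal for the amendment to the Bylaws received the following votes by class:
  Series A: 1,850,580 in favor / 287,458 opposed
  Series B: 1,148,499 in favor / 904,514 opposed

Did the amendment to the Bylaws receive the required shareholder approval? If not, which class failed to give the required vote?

Series A: 2/3 of 2775870 = 1850580; 1,850,580 required, 1,850,580 in favor — approved.
Series B: a majority of 2295807 is 1147904; 1,147,904 required, 1,148,499 in favor — approved.

Approved — every class gave the required vote.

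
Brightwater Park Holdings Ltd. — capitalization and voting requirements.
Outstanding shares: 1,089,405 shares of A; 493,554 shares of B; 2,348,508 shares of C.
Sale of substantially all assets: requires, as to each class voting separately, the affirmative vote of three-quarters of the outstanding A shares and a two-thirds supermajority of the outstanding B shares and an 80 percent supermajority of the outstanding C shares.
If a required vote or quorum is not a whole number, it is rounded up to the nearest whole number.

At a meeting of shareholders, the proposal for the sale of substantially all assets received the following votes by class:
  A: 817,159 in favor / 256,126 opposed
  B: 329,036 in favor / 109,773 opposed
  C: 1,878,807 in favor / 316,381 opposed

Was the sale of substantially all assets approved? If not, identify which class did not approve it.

A: 3/4 of 1089405 = 817053.75, rounded up to 817054; 817,054 required, 817,159 in favor — approved.
B: 2/3 of 493554 = 329036; 329,036 required, 329,036 in favor — approved.
C: 4/5 of 2348508 = 1878806.40, rounded up to 1878807; 1,878,807 required, 1,878,807 in favor — approved.

Approved — every class gave the required vote.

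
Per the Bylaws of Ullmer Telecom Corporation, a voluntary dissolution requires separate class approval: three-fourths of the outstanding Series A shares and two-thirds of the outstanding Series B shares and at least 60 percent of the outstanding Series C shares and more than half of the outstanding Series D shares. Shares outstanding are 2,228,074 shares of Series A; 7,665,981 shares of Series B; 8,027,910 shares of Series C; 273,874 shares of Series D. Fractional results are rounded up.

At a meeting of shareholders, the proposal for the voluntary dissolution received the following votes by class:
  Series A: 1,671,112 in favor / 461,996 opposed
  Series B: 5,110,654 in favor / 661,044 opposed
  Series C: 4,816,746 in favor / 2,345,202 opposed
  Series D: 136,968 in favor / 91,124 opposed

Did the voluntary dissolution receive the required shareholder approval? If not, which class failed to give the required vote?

Series A: 3/4 of 2228074 = 1671055.50, rounded up to 1671056; 1,671,056 required, 1,671,112 in favor — approved.
Series B: 2/3 of 7665981 = 5110654; 5,110,654 required, 5,110,654 in favor — approved.
Series C: 3/5 of 8027910 = 4816746; 4,816,746 required, 4,816,746 in favor — approved.
Series D: a majority of 273874 is 136938; 136,938 required, 136,968 in favor — approved.

Approved — every class gave the required vote.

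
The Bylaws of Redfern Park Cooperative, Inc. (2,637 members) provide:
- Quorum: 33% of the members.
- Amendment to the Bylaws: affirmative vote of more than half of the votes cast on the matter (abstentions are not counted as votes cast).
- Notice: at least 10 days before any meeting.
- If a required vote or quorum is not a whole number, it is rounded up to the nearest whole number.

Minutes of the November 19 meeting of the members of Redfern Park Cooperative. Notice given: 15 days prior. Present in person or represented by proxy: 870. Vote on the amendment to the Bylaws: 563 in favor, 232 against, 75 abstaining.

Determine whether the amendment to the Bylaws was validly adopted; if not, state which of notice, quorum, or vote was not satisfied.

Invalid — quorum requirement not satisfied.

Notice: 15 days given; 10 required. Satisfied.
Quorum: 33% of 2,637 = 870.21, rounded up to 871; 870 present. Not satisfied.
Vote: requires a majority of the votes cast (870 − 75 abstaining = 795); a majority of 795 is 398, so 398 needed; 563 in favor. Satisfied.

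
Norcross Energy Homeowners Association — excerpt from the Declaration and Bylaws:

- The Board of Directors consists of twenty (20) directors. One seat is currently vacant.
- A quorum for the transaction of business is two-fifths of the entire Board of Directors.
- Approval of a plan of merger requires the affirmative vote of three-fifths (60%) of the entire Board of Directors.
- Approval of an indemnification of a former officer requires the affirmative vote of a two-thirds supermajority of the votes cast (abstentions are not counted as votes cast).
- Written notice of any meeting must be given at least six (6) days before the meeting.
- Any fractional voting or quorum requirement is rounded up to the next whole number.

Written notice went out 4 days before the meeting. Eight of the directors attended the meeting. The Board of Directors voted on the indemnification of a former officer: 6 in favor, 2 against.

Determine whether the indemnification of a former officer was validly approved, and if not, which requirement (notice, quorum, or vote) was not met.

Invalid — notice requirement not satisfied.

Notice: 4 days given; 6 required (4 < 6). Not satisfied.
Quorum: 8 present; quorum is 8. Satisfied.
Vote: the indemnification of a former officer requires two-thirds of the votes cast (8). 2/3 of 8 = 5.33, rounded up to 6, so 6 affirmative votes are needed; 6 voted in favor. Satisfied.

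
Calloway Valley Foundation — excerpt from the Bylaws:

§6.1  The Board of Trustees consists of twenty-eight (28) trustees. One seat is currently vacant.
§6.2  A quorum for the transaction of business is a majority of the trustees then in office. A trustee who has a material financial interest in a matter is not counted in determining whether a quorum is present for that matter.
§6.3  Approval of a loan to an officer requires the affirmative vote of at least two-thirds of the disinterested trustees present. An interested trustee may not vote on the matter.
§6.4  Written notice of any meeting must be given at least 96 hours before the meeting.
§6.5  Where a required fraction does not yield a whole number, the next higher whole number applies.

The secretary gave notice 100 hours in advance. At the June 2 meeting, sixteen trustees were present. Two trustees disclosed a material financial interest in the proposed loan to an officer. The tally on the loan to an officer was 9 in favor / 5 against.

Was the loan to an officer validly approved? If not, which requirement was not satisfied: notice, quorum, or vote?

Notice: 100 hours given; 96 required (100 ≥ 96). Satisfied.
Quorum: 16 present, but the 2 interested trustees do not count, leaving 14. Quorum is 14. Satisfied.
Vote: the loan to an officer requires two-thirds of the disinterested trustees present (16 − 2 = 14). 2/3 of 14 = 9.33, rounded up to 10, so 10 affirmative votes are needed; 9 voted in favor. Not satisfied.

Invalid — vote requirement not satisfied.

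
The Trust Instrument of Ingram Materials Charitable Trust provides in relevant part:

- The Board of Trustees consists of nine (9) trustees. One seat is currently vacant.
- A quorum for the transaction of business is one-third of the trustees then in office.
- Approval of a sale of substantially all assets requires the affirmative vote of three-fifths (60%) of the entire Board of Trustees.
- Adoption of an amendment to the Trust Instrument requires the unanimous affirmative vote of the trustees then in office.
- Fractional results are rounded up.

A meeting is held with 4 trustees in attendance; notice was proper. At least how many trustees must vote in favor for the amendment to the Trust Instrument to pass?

The amendment to the Trust Instrument requires the unanimous vote of the trustees then in office (8).
Unanimous means all 8.
(Only 4 can vote, so the amendment to the Trust Instrument cannot pass at this meeting, but the required vote is still 8.)

8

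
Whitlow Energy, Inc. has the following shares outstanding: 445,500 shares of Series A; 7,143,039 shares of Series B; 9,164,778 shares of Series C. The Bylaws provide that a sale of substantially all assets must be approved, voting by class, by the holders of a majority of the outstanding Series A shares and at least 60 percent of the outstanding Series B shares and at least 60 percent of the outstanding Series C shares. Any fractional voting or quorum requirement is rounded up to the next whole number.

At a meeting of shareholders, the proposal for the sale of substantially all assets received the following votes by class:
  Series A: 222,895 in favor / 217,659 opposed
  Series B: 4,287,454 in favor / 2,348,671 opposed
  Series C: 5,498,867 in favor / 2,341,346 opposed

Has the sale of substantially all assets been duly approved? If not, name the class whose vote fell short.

Approved — every class gave the required vote.

Series A: a majority of 445500 is 222751; 222,751 required, 222,895 in favor — approved.
Series B: 3/5 of 7143039 = 4285823.40, rounded up to 4285824; 4,285,824 required, 4,287,454 in favor — approved.
Series C: 3/5 of 9164778 = 5498866.80, rounded up to 5498867; 5,498,867 required, 5,498,867 in favor — approved.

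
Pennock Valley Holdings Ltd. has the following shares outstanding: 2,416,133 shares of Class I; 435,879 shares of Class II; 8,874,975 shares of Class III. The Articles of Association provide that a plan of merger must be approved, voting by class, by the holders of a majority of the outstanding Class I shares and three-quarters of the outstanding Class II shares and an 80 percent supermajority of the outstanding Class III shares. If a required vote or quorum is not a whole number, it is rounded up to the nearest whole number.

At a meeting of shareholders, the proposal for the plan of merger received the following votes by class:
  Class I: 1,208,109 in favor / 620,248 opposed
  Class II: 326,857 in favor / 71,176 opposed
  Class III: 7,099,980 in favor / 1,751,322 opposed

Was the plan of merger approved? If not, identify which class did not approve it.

Not approved — the Class II shares did not give the required vote.

Class I: a majority of 2416133 is 1208067; 1,208,067 required, 1,208,109 in favor — approved.
Class II: 3/4 of 435879 = 326909.25, rounded up to 326910; 326,910 required, 326,857 in favor — not approved.
Class III: 4/5 of 8874975 = 7099980; 7,099,980 required, 7,099,980 in favor — approved.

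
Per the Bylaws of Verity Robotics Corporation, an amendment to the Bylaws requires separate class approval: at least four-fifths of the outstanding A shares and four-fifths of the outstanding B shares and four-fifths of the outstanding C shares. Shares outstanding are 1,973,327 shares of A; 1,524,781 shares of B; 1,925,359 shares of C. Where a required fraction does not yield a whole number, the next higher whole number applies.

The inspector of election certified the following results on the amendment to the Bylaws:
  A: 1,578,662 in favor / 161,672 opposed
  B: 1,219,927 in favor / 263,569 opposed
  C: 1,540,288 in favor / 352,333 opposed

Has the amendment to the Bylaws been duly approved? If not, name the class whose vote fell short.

A: 4/5 of 1973327 = 1578661.60, rounded up to 1578662; 1,578,662 required, 1,578,662 in favor — approved.
B: 4/5 of 1524781 = 1219824.80, rounded up to 1219825; 1,219,825 required, 1,219,927 in favor — approved.
C: 4/5 of 1925359 = 1540287.20, rounded up to 1540288; 1,540,288 required, 1,540,288 in favor — approved.

Approved — every class gave the required vote.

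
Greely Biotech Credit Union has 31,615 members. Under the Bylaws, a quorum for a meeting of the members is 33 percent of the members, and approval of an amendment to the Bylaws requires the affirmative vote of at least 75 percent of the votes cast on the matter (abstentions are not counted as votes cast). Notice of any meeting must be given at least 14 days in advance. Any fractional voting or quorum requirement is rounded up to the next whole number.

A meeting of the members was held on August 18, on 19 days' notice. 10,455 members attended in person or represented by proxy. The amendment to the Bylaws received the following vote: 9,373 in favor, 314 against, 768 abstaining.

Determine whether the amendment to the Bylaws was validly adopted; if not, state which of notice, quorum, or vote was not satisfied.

Notice: 19 days given; 14 required. Satisfied.
Quorum: 33% of 31,615 = 10,432.95, rounded up to 10,433; 10,455 present. Satisfied.
Vote: requires three-fourths of the votes cast (10,455 − 768 abstaining = 9,687); 3/4 of 9687 = 7265.25, rounded up to 7266, so 7,266 needed; 9,373 in favor. Satisfied.

Valid — all requirements satisfied.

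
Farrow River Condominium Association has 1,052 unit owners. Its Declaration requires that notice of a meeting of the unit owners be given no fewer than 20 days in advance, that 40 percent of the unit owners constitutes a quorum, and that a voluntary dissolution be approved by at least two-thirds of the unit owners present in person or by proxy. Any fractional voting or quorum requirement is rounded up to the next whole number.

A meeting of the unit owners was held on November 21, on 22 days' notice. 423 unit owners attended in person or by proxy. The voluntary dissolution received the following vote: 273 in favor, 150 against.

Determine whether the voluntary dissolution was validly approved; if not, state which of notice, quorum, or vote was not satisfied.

Notice: 22 days given; 20 required. Satisfied.
Quorum: 40% of 1,052 = 420.80, rounded up to 421; 423 present. Satisfied.
Vote: requires two-thirds of those present (423); 2/3 of 423 = 282, so 282 needed; 273 in favor. Not satisfied.

Invalid — vote requirement not satisfied.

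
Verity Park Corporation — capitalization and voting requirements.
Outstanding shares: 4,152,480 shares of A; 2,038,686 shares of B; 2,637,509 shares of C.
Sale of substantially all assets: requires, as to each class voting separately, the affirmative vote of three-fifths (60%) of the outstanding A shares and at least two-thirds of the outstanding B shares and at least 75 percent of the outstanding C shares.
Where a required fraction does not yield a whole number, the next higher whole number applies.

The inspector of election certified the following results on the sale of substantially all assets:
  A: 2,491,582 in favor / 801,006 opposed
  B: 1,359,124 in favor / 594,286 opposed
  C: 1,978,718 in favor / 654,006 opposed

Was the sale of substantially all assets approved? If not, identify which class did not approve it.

Approved — every class gave the required vote.

A: 3/5 of 4152480 = 2491488; 2,491,488 required, 2,491,582 in favor — approved.
B: 2/3 of 2038686 = 1359124; 1,359,124 required, 1,359,124 in favor — approved.
C: 3/4 of 2637509 = 1978131.75, rounded up to 1978132; 1,978,132 required, 1,978,718 in favor — approved.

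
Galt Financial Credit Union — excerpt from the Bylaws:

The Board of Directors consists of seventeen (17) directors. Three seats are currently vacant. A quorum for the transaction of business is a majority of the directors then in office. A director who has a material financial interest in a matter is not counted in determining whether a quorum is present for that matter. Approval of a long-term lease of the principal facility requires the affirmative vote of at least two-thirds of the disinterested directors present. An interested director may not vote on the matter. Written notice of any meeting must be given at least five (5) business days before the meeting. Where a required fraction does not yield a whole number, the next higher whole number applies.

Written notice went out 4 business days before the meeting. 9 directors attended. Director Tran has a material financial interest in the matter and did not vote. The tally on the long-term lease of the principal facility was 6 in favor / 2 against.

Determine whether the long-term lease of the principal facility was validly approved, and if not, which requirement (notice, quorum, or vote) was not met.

Notice: 4 business days given; 5 required (4 < 5). Not satisfied.
Quorum: 9 present, but the 1 interested director does not count, leaving 8. Quorum is 8. Satisfied.
Vote: the long-term lease of the principal facility requires two-thirds of the disinterested directors present (9 − 1 = 8). 2/3 of 8 = 5.33, rounded up to 6, so 6 affirmative votes are needed; 6 voted in favor. Satisfied.

Invalid — notice requirement not satisfied.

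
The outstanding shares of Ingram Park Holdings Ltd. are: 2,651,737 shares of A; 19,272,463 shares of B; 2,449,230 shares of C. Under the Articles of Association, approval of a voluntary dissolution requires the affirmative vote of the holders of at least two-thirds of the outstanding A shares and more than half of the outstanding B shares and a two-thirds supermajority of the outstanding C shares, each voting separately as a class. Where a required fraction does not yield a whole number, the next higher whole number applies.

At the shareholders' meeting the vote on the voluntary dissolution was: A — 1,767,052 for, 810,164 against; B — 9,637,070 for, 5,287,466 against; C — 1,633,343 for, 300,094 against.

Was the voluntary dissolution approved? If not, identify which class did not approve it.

A: 2/3 of 2651737 = 1767824.67, rounded up to 1767825; 1,767,825 required, 1,767,052 in favor — not approved.
B: a majority of 19272463 is 9636232; 9,636,232 required, 9,637,070 in favor — approved.
C: 2/3 of 2449230 = 1632820; 1,632,820 required, 1,633,343 in favor — approved.

Not approved — the A shares did not give the required vote.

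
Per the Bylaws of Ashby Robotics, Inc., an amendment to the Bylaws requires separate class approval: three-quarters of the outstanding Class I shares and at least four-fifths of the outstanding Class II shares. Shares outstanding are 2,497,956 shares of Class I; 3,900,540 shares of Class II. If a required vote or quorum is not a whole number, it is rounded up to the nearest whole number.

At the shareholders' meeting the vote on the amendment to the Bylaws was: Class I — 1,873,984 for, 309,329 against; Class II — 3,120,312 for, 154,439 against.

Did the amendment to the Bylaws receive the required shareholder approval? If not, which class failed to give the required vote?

Class I: 3/4 of 2497956 = 1873467; 1,873,467 required, 1,873,984 in favor — approved.
Class II: 4/5 of 3900540 = 3120432; 3,120,432 required, 3,120,312 in favor — not approved.

Not approved — the Class II shares did not give the required vote.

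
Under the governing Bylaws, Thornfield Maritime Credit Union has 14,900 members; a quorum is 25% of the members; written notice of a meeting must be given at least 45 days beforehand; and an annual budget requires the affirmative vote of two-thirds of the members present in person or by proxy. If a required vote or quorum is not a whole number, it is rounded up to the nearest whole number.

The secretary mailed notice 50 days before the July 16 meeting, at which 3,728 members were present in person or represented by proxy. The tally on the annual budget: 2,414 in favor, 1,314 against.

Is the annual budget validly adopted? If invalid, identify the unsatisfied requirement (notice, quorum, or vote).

Invalid — vote requirement not satisfied.

Notice: 50 days given; 45 required. Satisfied.
Quorum: 25% of 14,900 = 3,725; 3,728 present. Satisfied.
Vote: requires two-thirds of those present (3,728); 2/3 of 3728 = 2485.33, rounded up to 2486, so 2,486 needed; 2,414 in favor. Not satisfied.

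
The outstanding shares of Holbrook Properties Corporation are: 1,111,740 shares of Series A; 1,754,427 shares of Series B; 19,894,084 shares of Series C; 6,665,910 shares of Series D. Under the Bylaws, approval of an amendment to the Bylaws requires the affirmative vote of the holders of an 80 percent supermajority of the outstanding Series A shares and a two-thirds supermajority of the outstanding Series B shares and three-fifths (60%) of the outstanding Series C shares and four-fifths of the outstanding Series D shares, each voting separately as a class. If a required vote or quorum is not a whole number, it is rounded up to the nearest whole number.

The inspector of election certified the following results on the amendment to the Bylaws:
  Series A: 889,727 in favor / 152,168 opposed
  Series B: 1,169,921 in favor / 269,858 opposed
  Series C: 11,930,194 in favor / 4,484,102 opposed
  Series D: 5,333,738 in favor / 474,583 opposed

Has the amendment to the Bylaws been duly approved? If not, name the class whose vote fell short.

Series A: 4/5 of 1111740 = 889392; 889,392 required, 889,727 in favor — approved.
Series B: 2/3 of 1754427 = 1169618; 1,169,618 required, 1,169,921 in favor — approved.
Series C: 3/5 of 19894084 = 11936450.40, rounded up to 11936451; 11,936,451 required, 11,930,194 in favor — not approved.
Series D: 4/5 of 6665910 = 5332728; 5,332,728 required, 5,333,738 in favor — approved.

Not approved — the Series C shares did not give the required vote.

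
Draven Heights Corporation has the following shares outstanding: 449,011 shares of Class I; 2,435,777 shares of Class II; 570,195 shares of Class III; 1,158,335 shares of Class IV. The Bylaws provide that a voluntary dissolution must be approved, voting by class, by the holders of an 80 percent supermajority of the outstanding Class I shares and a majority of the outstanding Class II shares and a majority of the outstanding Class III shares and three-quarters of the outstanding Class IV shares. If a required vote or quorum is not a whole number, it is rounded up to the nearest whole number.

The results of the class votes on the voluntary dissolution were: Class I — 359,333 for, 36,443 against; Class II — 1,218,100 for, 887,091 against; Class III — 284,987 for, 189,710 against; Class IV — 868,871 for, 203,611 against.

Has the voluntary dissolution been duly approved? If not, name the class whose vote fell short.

Class I: 4/5 of 449011 = 359208.80, rounded up to 359209; 359,209 required, 359,333 in favor — approved.
Class II: a majority of 2435777 is 1217889; 1,217,889 required, 1,218,100 in favor — approved.
Class III: a majority of 570195 is 285098; 285,098 required, 284,987 in favor — not approved.
Class IV: 3/4 of 1158335 = 868751.25, rounded up to 868752; 868,752 required, 868,871 in favor — approved.

Not approved — the Class III shares did not give the required vote.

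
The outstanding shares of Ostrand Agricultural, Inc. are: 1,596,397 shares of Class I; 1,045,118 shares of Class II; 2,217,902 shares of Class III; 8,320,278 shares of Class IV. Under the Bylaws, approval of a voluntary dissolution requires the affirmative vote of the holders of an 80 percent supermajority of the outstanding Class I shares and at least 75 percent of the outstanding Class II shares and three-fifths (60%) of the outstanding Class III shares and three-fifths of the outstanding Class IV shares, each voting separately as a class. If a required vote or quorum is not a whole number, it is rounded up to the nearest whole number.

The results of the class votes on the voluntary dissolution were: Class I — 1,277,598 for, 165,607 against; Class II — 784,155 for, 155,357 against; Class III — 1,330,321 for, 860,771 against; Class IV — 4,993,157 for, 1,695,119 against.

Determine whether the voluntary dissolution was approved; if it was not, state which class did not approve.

Class I: 4/5 of 1596397 = 1277117.60, rounded up to 1277118; 1,277,118 required, 1,277,598 in favor — approved.
Class II: 3/4 of 1045118 = 783838.50, rounded up to 783839; 783,839 required, 784,155 in favor — approved.
Class III: 3/5 of 2217902 = 1330741.20, rounded up to 1330742; 1,330,742 required, 1,330,321 in favor — not approved.
Class IV: 3/5 of 8320278 = 4992166.80, rounded up to 4992167; 4,992,167 required, 4,993,157 in favor — approved.

Not approved — the Class III shares did not give the required vote.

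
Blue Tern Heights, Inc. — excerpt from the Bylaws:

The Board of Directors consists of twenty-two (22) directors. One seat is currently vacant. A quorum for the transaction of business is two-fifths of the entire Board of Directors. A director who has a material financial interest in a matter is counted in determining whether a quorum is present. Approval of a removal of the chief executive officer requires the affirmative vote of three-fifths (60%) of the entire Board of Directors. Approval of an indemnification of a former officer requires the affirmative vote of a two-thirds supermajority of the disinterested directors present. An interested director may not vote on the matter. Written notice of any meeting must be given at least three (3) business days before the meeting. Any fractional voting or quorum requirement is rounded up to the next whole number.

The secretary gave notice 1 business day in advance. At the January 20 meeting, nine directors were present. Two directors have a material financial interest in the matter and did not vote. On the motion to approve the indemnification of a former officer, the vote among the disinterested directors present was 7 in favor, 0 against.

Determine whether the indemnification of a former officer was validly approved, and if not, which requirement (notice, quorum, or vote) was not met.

Notice: 1 business day given; 3 required (1 < 3). Not satisfied.
Quorum: 9 present (interested directors count toward quorum); quorum is 9. Satisfied.
Vote: the indemnification of a former officer requires two-thirds of the disinterested directors present (9 − 2 = 7). 2/3 of 7 = 4.67, rounded up to 5, so 5 affirmative votes are needed; 7 voted in favor. Satisfied.

Invalid — notice requirement not satisfied.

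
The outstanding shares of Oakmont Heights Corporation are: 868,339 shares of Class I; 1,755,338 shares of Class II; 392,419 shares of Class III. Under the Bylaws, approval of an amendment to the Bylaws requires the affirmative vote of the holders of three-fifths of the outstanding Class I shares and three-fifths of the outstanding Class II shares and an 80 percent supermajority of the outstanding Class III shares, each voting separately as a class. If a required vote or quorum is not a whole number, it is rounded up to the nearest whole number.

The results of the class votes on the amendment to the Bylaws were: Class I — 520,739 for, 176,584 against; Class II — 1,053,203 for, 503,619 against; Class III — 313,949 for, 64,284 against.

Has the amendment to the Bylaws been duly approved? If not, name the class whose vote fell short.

Class I: 3/5 of 868339 = 521003.40, rounded up to 521004; 521,004 required, 520,739 in favor — not approved.
Class II: 3/5 of 1755338 = 1053202.80, rounded up to 1053203; 1,053,203 required, 1,053,203 in favor — approved.
Class III: 4/5 of 392419 = 313935.20, rounded up to 313936; 313,936 required, 313,949 in favor — approved.

Not approved — the Class I shares did not give the required vote.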